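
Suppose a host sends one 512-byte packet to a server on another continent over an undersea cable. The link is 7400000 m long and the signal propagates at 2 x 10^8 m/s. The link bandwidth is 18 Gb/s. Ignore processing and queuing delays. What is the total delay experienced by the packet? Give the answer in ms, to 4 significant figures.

37.00 ms

L = 512 × 8 = 4096 bits.
Transmission delay = L/R = 4096 / 18000000000 = 0.000227556 ms.
Propagation delay = d/s = 7400000 m / 200000000 m/s = 37 ms.
Total = 37.00 ms.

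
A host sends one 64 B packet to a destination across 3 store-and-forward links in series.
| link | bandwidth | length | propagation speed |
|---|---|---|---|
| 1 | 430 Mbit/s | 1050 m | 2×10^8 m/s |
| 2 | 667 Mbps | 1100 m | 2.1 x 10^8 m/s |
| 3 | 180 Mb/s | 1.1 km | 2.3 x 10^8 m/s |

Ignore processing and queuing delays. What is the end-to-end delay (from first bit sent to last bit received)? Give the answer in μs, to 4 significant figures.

20.07 μs

L = 64 × 8 = 512 bits.
Transmission delays (L/R per hop): 1.1907, 0.767616, 2.84444 μs; sum = 4.80276 μs.
Propagation delays (d/s per hop): 5.25, 5.2381, 4.78261 μs; sum = 15.2707 μs.
End-to-end = 20.07 μs.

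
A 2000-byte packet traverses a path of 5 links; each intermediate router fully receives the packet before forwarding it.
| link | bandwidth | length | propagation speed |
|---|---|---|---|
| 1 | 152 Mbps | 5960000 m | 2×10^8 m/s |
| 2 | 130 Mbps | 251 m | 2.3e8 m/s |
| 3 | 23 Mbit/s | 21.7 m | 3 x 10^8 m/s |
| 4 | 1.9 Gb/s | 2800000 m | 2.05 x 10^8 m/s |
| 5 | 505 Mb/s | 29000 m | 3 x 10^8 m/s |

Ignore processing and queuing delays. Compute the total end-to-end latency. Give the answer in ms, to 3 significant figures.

L = 2000 × 8 = 16000 bits.
Transmission delays (L/R per hop): 0.105263, 0.123077, 0.695652, 0.00842105, 0.0316832 ms; sum = 0.964096 ms.
Propagation delays (d/s per hop): 29.8, 0.0010913, 7.23333e-05, 13.6585, 0.0966667 ms; sum = 43.5564 ms.
End-to-end = 44.5 ms.

44.5 ms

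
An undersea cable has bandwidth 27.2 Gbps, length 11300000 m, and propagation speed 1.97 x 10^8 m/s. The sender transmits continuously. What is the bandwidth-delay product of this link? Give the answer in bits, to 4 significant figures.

Propagation delay = 11300000 / 197000000 = 0.0573604 s.
BDP = R × t_prop = 27200000000 × 0.0573604 = 1560200000 bits.

1560000000 bits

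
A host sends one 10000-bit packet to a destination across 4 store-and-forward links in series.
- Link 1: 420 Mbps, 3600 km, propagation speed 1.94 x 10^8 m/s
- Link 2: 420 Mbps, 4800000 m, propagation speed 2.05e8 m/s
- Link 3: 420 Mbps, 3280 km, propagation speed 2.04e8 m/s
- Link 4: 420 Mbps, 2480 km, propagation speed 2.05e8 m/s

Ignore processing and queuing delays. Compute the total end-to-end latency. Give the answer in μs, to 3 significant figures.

Transmission delay per hop = L/R = 10000/420000000 = 23.8095 μs; 4 hops → 95.2381 μs.
Propagation delays (d/s per hop): 18556.7, 23414.6, 16078.4, 12097.6 μs; sum = 70147.3 μs.
End-to-end = 70200 μs.

70200 μs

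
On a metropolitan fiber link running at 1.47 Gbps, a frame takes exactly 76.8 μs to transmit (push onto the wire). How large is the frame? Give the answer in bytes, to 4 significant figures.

14110 bytes

L = R × t_tx = 1470000000 b/s × 7.68e-05 s = 112896 bits.
In bytes: 112896 / 8 = 14110 bytes.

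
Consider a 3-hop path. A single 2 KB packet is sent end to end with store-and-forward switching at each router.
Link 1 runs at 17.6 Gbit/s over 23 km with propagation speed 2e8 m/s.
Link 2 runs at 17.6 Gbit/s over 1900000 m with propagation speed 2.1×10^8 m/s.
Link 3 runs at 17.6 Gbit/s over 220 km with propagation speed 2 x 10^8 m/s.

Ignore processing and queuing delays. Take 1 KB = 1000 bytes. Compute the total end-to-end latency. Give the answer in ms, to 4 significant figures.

10.27 ms

L = 16000 bits.
Transmission delay per hop = L/R = 16000/17600000000 = 0.000909091 ms; 3 hops → 0.00272727 ms.
Propagation delays (d/s per hop): 0.115, 9.04762, 1.1 ms; sum = 10.2626 ms.
End-to-end = 10.27 ms.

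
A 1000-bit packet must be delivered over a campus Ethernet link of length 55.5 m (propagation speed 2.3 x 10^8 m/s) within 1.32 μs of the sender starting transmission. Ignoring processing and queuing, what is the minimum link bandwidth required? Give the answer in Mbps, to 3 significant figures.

Propagation delay = 55.5 / 2.3e+08 = 0.241304 μs.
Transmission budget = 1.32 − 0.241304 = 1.0787 μs.
R ≥ L / t_tx = 1000 bits / 1.0787e-06 s = 927 Mbps.

927 Mbps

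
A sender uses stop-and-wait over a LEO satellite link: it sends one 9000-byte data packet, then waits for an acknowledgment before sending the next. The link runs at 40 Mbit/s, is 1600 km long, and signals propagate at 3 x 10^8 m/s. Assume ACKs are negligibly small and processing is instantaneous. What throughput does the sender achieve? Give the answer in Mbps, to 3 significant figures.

5.78 Mbps

t_tx = L/R = 72000/40000000 = 0.0018 s.
t_prop = 1600000/300000000 = 0.00533333 s; RTT = 0.0106667 s.
Cycle = t_tx + RTT = 0.0124667 s.
Throughput = L / cycle = 72000 / 0.0124667 = 5.78 Mbps.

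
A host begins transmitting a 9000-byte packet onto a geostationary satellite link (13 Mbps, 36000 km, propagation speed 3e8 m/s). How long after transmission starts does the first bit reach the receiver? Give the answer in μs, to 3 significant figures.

120000 μs

First bit experiences only propagation delay: d/s = 36000000/300000000 = 120000 μs.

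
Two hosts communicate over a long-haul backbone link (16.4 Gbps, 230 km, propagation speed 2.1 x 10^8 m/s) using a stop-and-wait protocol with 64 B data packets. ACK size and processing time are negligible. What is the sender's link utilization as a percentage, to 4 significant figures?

t_tx = L/R = 512/1.64e+10 = 3.12195e-08 s.
t_prop = 230000/210000000 = 0.00109524 s; RTT = 0.00219048 s.
Cycle = t_tx + RTT = 0.00219051 s.
Utilization = t_tx / cycle = 3.12195e-08/0.00219051 = 0.001425 %.

0.001425 %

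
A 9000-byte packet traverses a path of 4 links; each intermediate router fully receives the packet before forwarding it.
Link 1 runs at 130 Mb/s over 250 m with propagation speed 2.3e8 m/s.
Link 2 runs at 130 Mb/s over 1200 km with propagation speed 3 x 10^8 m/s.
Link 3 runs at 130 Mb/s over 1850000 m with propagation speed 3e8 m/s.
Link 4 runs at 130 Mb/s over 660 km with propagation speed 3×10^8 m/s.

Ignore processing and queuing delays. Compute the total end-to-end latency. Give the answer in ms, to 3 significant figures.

14.6 ms

L = 9000 × 8 = 72000 bits.
Transmission delay per hop = L/R = 72000/130000000 = 0.553846 ms; 4 hops → 2.21538 ms.
Propagation delays (d/s per hop): 0.00108696, 4, 6.16667, 2.2 ms; sum = 12.3678 ms.
End-to-end = 14.6 ms.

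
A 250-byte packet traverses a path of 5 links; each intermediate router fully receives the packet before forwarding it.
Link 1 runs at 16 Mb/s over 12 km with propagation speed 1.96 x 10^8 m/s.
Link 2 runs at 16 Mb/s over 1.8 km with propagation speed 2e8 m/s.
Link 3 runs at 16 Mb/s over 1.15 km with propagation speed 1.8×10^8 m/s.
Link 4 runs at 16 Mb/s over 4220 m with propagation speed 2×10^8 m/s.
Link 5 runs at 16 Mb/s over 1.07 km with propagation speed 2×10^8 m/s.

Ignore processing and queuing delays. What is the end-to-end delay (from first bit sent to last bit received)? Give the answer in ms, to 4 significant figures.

L = 250 × 8 = 2000 bits.
Transmission delay per hop = L/R = 2000/16000000 = 0.125 ms; 5 hops → 0.625 ms.
Propagation delays (d/s per hop): 0.0612245, 0.009, 0.00638889, 0.0211, 0.00535 ms; sum = 0.103063 ms.
End-to-end = 0.7281 ms.

0.7281 ms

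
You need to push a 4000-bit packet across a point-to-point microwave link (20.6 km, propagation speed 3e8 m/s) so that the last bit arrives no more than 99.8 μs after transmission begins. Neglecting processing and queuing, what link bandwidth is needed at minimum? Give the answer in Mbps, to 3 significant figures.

Propagation delay = 20600 / 300000000 = 68.6667 μs.
Transmission budget = 99.8 − 68.6667 = 31.1333 μs.
R ≥ L / t_tx = 4000 bits / 3.11333e-05 s = 128 Mbps.

128 Mbps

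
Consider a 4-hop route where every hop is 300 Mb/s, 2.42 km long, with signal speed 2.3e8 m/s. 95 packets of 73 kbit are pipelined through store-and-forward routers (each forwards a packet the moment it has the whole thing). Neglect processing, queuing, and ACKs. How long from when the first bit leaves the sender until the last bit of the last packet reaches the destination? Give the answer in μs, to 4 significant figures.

Per-hop transmission t_tx = L/R = 73000/300000000 = 243.333 μs.
Per-hop propagation t_prop = 2420/2.3e+08 = 10.5217 μs.
Pipeline fill: first packet needs 4·t_tx to clear all hops; remaining 94 packets each add one t_tx.
Total = (4+95-1)·t_tx + 4·t_prop = 98·243.333 + 4·10.5217 = 23890 μs.

23890 μs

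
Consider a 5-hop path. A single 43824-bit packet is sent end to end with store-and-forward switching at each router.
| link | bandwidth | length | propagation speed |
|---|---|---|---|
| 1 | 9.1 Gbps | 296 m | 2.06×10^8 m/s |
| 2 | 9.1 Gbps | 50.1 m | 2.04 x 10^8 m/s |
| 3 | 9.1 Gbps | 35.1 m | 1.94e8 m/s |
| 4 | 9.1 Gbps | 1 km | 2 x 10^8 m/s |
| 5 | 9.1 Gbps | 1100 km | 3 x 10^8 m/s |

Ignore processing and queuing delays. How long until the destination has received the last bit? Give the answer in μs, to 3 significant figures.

Transmission delay per hop = L/R = 43824/9100000000 = 4.81582 μs; 5 hops → 24.0791 μs.
Propagation delays (d/s per hop): 1.43689, 0.245588, 0.180928, 5, 3666.67 μs; sum = 3673.53 μs.
End-to-end = 3700 μs.

3700 μs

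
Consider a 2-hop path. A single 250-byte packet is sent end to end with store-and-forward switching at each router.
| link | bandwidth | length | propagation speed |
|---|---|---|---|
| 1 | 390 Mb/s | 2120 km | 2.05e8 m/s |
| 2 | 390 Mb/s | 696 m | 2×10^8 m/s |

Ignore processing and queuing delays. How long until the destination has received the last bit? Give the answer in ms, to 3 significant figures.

10.4 ms

L = 250 × 8 = 2000 bits.
Transmission delay per hop = L/R = 2000/390000000 = 0.00512821 ms; 2 hops → 0.0102564 ms.
Propagation delays (d/s per hop): 10.3415, 0.00348 ms; sum = 10.3449 ms.
End-to-end = 10.4 ms.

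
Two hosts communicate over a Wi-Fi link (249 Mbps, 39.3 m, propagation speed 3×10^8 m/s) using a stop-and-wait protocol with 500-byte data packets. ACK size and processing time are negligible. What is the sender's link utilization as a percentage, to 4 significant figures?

98.40 %

t_tx = L/R = 4000/249000000 = 1.60643e-05 s.
t_prop = 39.3/300000000 = 1.31e-07 s; RTT = 2.62e-07 s.
Cycle = t_tx + RTT = 1.63263e-05 s.
Utilization = t_tx / cycle = 1.60643e-05/1.63263e-05 = 98.40 %.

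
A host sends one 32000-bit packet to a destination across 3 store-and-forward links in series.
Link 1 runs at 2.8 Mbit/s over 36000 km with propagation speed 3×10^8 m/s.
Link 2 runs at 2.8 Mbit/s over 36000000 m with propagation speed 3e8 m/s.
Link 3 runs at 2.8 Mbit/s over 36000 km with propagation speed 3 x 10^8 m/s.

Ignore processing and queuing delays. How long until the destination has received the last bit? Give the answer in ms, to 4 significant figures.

Transmission delay per hop = L/R = 32000/2800000 = 11.4286 ms; 3 hops → 34.2857 ms.
Propagation delays (d/s per hop): 120, 120, 120 ms; sum = 360 ms.
End-to-end = 394.3 ms.

394.3 ms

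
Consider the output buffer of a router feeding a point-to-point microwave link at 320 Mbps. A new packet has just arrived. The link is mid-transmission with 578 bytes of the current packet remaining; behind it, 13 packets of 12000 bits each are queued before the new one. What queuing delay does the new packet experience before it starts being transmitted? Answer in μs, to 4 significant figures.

502.0 μs

Each queued packet: L/R = 12000/320000000 = 37.5 μs.
13 queued → 487.5 μs.
Plus remaining 4624 bits of current packet: 14.45 μs.
Queuing delay = 502.0 μs.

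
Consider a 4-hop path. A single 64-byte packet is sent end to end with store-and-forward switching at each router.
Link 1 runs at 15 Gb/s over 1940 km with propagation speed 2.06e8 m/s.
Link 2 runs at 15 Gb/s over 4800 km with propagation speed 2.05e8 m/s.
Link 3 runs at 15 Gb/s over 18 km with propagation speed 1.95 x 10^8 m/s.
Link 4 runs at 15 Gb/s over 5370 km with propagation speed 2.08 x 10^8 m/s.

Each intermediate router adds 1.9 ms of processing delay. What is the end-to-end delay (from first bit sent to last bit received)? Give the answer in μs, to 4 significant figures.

L = 64 × 8 = 512 bits.
Transmission delay per hop = L/R = 512/15000000000 = 0.0341333 μs; 4 hops → 0.136533 μs.
Propagation delays (d/s per hop): 9417.48, 23414.6, 92.3077, 25817.3 μs; sum = 58741.7 μs.
Processing at 3 router(s): 3 × 1.9 ms = 5700 μs.
End-to-end = 64440 μs.

64440 μs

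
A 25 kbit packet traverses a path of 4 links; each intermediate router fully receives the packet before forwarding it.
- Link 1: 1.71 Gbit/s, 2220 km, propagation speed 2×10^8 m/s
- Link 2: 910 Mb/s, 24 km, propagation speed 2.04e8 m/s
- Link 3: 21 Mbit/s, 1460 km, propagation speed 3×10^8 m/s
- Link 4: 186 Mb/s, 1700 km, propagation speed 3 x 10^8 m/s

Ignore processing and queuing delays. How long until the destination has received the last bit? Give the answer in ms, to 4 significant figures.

23.12 ms

L = 25000 bits.
Transmission delays (L/R per hop): 0.0146199, 0.0274725, 1.19048, 0.134409 ms; sum = 1.36698 ms.
Propagation delays (d/s per hop): 11.1, 0.117647, 4.86667, 5.66667 ms; sum = 21.751 ms.
End-to-end = 23.12 ms.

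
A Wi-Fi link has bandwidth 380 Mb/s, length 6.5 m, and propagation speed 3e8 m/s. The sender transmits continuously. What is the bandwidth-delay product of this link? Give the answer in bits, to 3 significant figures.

Propagation delay = 6.5 / 300000000 = 2.16667e-08 s.
BDP = R × t_prop = 380000000 × 2.16667e-08 = 8.23333 bits.

8.23 bits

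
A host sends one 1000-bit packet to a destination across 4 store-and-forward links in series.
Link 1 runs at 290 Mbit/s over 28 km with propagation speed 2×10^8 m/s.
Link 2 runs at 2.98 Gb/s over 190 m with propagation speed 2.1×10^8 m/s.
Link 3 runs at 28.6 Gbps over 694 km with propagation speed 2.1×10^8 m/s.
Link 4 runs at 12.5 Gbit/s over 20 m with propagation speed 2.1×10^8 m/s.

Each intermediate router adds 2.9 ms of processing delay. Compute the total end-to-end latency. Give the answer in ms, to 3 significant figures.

12.1 ms

Transmission delays (L/R per hop): 0.00344828, 0.00033557, 3.4965e-05, 8e-05 ms; sum = 0.00389881 ms.
Propagation delays (d/s per hop): 0.14, 0.000904762, 3.30476, 9.52381e-05 ms; sum = 3.44576 ms.
Processing at 3 router(s): 3 × 2.9 ms = 8.7 ms.
End-to-end = 12.1 ms.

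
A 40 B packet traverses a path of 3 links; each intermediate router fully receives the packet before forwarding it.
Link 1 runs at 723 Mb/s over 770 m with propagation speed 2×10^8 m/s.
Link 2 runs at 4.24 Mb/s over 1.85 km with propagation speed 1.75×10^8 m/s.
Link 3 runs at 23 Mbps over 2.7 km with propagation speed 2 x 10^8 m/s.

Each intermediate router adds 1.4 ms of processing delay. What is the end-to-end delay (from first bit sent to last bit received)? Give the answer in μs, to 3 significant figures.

2920 μs

L = 40 × 8 = 320 bits.
Transmission delays (L/R per hop): 0.4426, 75.4717, 13.913 μs; sum = 89.8273 μs.
Propagation delays (d/s per hop): 3.85, 10.5714, 13.5 μs; sum = 27.9214 μs.
Processing at 2 router(s): 2 × 1.4 ms = 2800 μs.
End-to-end = 2920 μs.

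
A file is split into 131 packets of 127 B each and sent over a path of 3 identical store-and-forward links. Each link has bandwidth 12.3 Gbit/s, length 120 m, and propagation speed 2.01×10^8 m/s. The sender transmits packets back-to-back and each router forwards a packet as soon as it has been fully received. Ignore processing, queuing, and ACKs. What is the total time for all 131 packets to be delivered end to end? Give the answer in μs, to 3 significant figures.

Per-hop transmission t_tx = L/R = 1016/12300000000 = 0.0826016 μs.
Per-hop propagation t_prop = 120/2.01e+08 = 0.597015 μs.
Pipeline fill: first packet needs 3·t_tx to clear all hops; remaining 130 packets each add one t_tx.
Total = (3+131-1)·t_tx + 3·t_prop = 133·0.0826016 + 3·0.597015 = 12.8 μs.

12.8 μs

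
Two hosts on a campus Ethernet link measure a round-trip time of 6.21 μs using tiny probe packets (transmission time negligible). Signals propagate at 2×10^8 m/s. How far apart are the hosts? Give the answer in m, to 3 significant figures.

621 m

One-way propagation = RTT/2 = 3.105 μs.
d = s × t = 200000000 × 3.105e-06 = 621 m.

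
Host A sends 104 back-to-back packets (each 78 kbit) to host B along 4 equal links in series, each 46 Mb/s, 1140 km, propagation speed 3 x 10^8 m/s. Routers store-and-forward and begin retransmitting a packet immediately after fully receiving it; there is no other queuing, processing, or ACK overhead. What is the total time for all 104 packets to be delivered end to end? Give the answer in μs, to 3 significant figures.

Per-hop transmission t_tx = L/R = 78000/46000000 = 1695.65 μs.
Per-hop propagation t_prop = 1140000/300000000 = 3800 μs.
Pipeline fill: first packet needs 4·t_tx to clear all hops; remaining 103 packets each add one t_tx.
Total = (4+104-1)·t_tx + 4·t_prop = 107·1695.65 + 4·3800 = 197000 μs.

197000 μs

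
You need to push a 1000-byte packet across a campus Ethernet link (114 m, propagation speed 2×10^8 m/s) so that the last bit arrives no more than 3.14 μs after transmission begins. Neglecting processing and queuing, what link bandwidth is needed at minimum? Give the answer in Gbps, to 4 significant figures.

L = 8000 bits.
Propagation delay = 114 / 200000000 = 0.57 μs.
Transmission budget = 3.14 − 0.57 = 2.57 μs.
R ≥ L / t_tx = 8000 bits / 2.57e-06 s = 3.113 Gbps.

3.113 Gbps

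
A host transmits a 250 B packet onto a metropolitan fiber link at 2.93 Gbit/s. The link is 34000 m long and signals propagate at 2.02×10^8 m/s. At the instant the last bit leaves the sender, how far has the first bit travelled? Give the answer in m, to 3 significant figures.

t_tx = L/R = 2000/2930000000 = 6.82594e-07 s.
Distance = s × t_tx = 202000000 × 6.82594e-07 = 138 m.

138 m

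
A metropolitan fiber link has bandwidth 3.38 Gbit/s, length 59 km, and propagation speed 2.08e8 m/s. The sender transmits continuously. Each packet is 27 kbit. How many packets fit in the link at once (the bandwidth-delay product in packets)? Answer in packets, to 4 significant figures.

Propagation delay = 59000 / 208000000 = 0.000283654 s.
BDP = R × t_prop = 3380000000 × 0.000283654 = 958750 bits.
In packets of 27000 bits: 35.51 packets.

35.51 packets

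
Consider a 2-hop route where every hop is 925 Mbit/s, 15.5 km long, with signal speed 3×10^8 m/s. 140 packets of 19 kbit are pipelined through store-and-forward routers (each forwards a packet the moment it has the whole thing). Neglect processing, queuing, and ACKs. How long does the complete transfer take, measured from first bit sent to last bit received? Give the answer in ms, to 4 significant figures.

3.000 ms

Per-hop transmission t_tx = L/R = 19000/925000000 = 0.0205405 ms.
Per-hop propagation t_prop = 15500/300000000 = 0.0516667 ms.
Pipeline fill: first packet needs 2·t_tx to clear all hops; remaining 139 packets each add one t_tx.
Total = (2+140-1)·t_tx + 2·t_prop = 141·0.0205405 + 2·0.0516667 = 3.000 ms.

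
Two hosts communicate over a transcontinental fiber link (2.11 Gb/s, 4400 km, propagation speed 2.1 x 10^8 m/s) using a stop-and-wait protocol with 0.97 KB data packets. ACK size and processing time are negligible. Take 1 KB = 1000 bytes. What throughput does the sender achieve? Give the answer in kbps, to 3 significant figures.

t_tx = L/R = 7760/2.11e+09 = 3.67773e-06 s.
t_prop = 4400000/210000000 = 0.0209524 s; RTT = 0.0419048 s.
Cycle = t_tx + RTT = 0.0419084 s.
Throughput = L / cycle = 7760 / 0.0419084 = 185 kbps.

185 kbps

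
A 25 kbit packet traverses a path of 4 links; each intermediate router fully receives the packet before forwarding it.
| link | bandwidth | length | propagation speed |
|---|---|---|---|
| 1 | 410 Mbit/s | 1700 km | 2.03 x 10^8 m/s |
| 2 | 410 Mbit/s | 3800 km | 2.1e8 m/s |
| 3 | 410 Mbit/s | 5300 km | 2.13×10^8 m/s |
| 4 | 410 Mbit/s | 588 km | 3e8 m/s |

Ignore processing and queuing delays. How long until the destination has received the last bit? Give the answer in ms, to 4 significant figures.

53.56 ms

L = 25000 bits.
Transmission delay per hop = L/R = 25000/410000000 = 0.0609756 ms; 4 hops → 0.243902 ms.
Propagation delays (d/s per hop): 8.37438, 18.0952, 24.8826, 1.96 ms; sum = 53.3123 ms.
End-to-end = 53.56 ms.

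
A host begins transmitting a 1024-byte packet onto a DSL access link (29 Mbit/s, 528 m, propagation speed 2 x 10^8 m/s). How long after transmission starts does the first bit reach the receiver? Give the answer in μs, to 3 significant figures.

2.64 μs

First bit experiences only propagation delay: d/s = 528/200000000 = 2.64 μs.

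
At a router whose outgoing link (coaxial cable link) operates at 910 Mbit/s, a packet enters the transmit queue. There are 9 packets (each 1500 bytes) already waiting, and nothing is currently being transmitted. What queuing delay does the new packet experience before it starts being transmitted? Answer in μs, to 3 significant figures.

Each queued packet: L/R = 12000/910000000 = 13.1868 μs.
9 queued → 118.681 μs.
Queuing delay = 119 μs.

119 μs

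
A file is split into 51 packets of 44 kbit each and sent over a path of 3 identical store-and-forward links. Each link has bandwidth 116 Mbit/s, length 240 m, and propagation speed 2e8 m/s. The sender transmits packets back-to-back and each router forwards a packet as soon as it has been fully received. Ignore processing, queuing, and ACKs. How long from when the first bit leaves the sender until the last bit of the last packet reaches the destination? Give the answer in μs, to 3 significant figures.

Per-hop transmission t_tx = L/R = 44000/116000000 = 379.31 μs.
Per-hop propagation t_prop = 240/200000000 = 1.2 μs.
Pipeline fill: first packet needs 3·t_tx to clear all hops; remaining 50 packets each add one t_tx.
Total = (3+51-1)·t_tx + 3·t_prop = 53·379.31 + 3·1.2 = 20100 μs.

20100 μs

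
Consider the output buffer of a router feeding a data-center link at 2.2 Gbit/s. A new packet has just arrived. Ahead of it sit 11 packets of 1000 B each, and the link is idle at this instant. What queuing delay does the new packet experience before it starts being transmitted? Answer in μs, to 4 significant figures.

Each queued packet: L/R = 8000/2200000000 = 3.63636 μs.
11 queued → 40 μs.
Queuing delay = 40.00 μs.

40.00 μs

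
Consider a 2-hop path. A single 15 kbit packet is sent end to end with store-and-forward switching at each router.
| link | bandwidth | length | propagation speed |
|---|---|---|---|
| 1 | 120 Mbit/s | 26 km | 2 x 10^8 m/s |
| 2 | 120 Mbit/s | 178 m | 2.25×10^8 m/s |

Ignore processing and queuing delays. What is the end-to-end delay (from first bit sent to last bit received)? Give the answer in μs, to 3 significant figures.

L = 15000 bits.
Transmission delay per hop = L/R = 15000/120000000 = 125 μs; 2 hops → 250 μs.
Propagation delays (d/s per hop): 130, 0.791111 μs; sum = 130.791 μs.
End-to-end = 381 μs.

381 μs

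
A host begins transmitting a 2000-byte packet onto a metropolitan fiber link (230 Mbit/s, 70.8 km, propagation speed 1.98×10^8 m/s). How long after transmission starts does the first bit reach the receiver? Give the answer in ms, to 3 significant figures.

First bit experiences only propagation delay: d/s = 70800/198000000 = 0.358 ms.

0.358 ms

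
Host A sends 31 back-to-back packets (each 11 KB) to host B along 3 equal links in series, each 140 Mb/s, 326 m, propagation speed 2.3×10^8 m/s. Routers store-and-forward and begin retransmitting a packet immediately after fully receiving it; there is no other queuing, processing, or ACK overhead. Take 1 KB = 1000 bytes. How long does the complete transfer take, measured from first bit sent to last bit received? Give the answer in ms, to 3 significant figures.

Per-hop transmission t_tx = L/R = 88000/140000000 = 0.628571 ms.
Per-hop propagation t_prop = 326/2.3e+08 = 0.00141739 ms.
Pipeline fill: first packet needs 3·t_tx to clear all hops; remaining 30 packets each add one t_tx.
Total = (3+31-1)·t_tx + 3·t_prop = 33·0.628571 + 3·0.00141739 = 20.7 ms.

20.7 ms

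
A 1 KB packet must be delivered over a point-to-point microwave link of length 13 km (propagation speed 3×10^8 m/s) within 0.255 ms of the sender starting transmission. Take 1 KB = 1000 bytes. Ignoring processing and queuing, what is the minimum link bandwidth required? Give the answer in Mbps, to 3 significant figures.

L = 8000 bits.
Propagation delay = 13000 / 300000000 = 0.0433333 ms.
Transmission budget = 0.255 − 0.0433333 = 0.211667 ms.
R ≥ L / t_tx = 8000 bits / 0.000211667 s = 37.8 Mbps.

37.8 Mbps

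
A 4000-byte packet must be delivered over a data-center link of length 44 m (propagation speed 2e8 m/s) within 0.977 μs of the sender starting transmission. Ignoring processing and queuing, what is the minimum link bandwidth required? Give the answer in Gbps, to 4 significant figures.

L = 32000 bits.
Propagation delay = 44 / 200000000 = 0.22 μs.
Transmission budget = 0.977 − 0.22 = 0.757 μs.
R ≥ L / t_tx = 32000 bits / 7.57e-07 s = 42.27 Gbps.

42.27 Gbps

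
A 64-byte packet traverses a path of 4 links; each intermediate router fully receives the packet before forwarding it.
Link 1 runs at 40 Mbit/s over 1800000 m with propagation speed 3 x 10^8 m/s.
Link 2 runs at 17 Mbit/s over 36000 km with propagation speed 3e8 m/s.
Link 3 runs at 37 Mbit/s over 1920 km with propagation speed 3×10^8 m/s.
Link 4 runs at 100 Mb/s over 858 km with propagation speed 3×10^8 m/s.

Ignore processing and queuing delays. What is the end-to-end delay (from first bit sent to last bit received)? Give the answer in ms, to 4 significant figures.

135.3 ms

L = 64 × 8 = 512 bits.
Transmission delays (L/R per hop): 0.0128, 0.0301176, 0.0138378, 0.00512 ms; sum = 0.0618755 ms.
Propagation delays (d/s per hop): 6, 120, 6.4, 2.86 ms; sum = 135.26 ms.
End-to-end = 135.3 ms.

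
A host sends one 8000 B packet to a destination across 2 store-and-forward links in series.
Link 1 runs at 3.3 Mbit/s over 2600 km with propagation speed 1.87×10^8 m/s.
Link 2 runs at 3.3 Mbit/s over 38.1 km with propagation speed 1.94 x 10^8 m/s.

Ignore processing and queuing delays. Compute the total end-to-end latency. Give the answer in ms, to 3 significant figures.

52.9 ms

L = 8000 × 8 = 64000 bits.
Transmission delay per hop = L/R = 64000/3300000 = 19.3939 ms; 2 hops → 38.7879 ms.
Propagation delays (d/s per hop): 13.9037, 0.196392 ms; sum = 14.1001 ms.
End-to-end = 52.9 ms.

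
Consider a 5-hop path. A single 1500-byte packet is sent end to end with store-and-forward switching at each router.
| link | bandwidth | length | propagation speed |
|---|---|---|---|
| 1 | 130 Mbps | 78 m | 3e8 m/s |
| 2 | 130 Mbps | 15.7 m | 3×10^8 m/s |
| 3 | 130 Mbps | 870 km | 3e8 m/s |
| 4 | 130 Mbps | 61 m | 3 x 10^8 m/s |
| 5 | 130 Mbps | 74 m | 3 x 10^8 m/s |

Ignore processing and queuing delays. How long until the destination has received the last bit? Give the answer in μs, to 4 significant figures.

3362 μs

L = 1500 × 8 = 12000 bits.
Transmission delay per hop = L/R = 12000/130000000 = 92.3077 μs; 5 hops → 461.538 μs.
Propagation delays (d/s per hop): 0.26, 0.0523333, 2900, 0.203333, 0.246667 μs; sum = 2900.76 μs.
End-to-end = 3362 μs.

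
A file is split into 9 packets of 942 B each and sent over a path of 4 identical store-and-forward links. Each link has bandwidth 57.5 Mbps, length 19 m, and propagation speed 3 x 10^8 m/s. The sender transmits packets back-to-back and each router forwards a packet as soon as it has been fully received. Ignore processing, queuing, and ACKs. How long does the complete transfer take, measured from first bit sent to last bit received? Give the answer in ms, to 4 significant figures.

1.573 ms

Per-hop transmission t_tx = L/R = 7536/57500000 = 0.131061 ms.
Per-hop propagation t_prop = 19/300000000 = 6.33333e-05 ms.
Pipeline fill: first packet needs 4·t_tx to clear all hops; remaining 8 packets each add one t_tx.
Total = (4+9-1)·t_tx + 4·t_prop = 12·0.131061 + 4·6.33333e-05 = 1.573 ms.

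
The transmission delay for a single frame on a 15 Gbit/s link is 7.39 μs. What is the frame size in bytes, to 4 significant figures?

L = R × t_tx = 15000000000 b/s × 7.39e-06 s = 110850 bits.
In bytes: 110850 / 8 = 13860 bytes.

13860 bytes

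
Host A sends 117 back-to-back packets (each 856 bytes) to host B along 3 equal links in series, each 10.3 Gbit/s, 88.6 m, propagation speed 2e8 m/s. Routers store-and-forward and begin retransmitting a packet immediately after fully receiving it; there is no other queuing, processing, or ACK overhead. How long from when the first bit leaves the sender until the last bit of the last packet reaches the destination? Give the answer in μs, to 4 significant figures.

Per-hop transmission t_tx = L/R = 6848/10300000000 = 0.664854 μs.
Per-hop propagation t_prop = 88.6/200000000 = 0.443 μs.
Pipeline fill: first packet needs 3·t_tx to clear all hops; remaining 116 packets each add one t_tx.
Total = (3+117-1)·t_tx + 3·t_prop = 119·0.664854 + 3·0.443 = 80.45 μs.

80.45 μs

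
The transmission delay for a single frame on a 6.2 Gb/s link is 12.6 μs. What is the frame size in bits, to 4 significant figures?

L = R × t_tx = 6200000000 b/s × 1.26e-05 s = 78120 bits.

78120 bits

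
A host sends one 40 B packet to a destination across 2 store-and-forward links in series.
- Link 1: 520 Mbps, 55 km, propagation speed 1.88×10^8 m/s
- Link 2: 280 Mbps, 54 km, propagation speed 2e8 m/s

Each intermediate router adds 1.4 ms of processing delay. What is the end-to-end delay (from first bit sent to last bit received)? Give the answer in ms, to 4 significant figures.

1.964 ms

L = 40 × 8 = 320 bits.
Transmission delays (L/R per hop): 0.000615385, 0.00114286 ms; sum = 0.00175824 ms.
Propagation delays (d/s per hop): 0.292553, 0.27 ms; sum = 0.562553 ms.
Processing at 1 router(s): 1 × 1.4 ms = 1.4 ms.
End-to-end = 1.964 ms.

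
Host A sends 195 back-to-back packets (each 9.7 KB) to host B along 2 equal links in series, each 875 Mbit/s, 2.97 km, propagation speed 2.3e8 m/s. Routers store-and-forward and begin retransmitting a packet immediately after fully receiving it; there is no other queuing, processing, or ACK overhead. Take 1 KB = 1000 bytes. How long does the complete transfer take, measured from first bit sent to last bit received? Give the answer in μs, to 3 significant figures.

Per-hop transmission t_tx = L/R = 77600/875000000 = 88.6857 μs.
Per-hop propagation t_prop = 2970/2.3e+08 = 12.913 μs.
Pipeline fill: first packet needs 2·t_tx to clear all hops; remaining 194 packets each add one t_tx.
Total = (2+195-1)·t_tx + 2·t_prop = 196·88.6857 + 2·12.913 = 17400 μs.

17400 μs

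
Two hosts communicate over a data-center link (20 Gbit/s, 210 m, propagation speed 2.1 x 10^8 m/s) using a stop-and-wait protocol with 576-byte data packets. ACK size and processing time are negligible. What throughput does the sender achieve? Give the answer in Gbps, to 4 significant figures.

t_tx = L/R = 4608/20000000000 = 2.304e-07 s.
t_prop = 210/210000000 = 1e-06 s; RTT = 2e-06 s.
Cycle = t_tx + RTT = 2.2304e-06 s.
Throughput = L / cycle = 4608 / 2.2304e-06 = 2.066 Gbps.

2.066 Gbps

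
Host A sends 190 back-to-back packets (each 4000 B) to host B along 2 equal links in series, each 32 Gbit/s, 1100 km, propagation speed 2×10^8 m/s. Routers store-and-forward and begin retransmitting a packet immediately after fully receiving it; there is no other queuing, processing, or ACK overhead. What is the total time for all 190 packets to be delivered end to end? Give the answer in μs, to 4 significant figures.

Per-hop transmission t_tx = L/R = 32000/32000000000 = 1 μs.
Per-hop propagation t_prop = 1100000/200000000 = 5500 μs.
Pipeline fill: first packet needs 2·t_tx to clear all hops; remaining 189 packets each add one t_tx.
Total = (2+190-1)·t_tx + 2·t_prop = 191·1 + 2·5500 = 11190 μs.

11190 μs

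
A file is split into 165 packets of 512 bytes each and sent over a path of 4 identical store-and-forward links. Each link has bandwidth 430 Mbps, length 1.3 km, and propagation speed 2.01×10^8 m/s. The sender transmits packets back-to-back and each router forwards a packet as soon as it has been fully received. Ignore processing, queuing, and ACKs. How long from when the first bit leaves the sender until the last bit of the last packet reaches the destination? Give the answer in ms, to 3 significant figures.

Per-hop transmission t_tx = L/R = 4096/430000000 = 0.00952558 ms.
Per-hop propagation t_prop = 1300/2.01e+08 = 0.00646766 ms.
Pipeline fill: first packet needs 4·t_tx to clear all hops; remaining 164 packets each add one t_tx.
Total = (4+165-1)·t_tx + 4·t_prop = 168·0.00952558 + 4·0.00646766 = 1.63 ms.

1.63 ms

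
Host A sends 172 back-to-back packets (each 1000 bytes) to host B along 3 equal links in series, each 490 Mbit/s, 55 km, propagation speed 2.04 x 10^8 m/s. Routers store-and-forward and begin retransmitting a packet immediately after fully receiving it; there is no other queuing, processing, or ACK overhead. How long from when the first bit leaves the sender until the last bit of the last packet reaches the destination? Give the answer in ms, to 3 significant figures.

3.65 ms

Per-hop transmission t_tx = L/R = 8000/490000000 = 0.0163265 ms.
Per-hop propagation t_prop = 55000/204000000 = 0.269608 ms.
Pipeline fill: first packet needs 3·t_tx to clear all hops; remaining 171 packets each add one t_tx.
Total = (3+172-1)·t_tx + 3·t_prop = 174·0.0163265 + 3·0.269608 = 3.65 ms.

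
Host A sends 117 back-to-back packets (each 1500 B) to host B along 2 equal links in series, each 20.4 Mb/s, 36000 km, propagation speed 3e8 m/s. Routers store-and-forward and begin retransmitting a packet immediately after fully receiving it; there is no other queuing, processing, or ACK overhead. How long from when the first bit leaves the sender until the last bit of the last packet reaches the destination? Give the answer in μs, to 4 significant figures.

Per-hop transmission t_tx = L/R = 12000/20400000 = 588.235 μs.
Per-hop propagation t_prop = 36000000/300000000 = 120000 μs.
Pipeline fill: first packet needs 2·t_tx to clear all hops; remaining 116 packets each add one t_tx.
Total = (2+117-1)·t_tx + 2·t_prop = 118·588.235 + 2·120000 = 309400 μs.

309400 μs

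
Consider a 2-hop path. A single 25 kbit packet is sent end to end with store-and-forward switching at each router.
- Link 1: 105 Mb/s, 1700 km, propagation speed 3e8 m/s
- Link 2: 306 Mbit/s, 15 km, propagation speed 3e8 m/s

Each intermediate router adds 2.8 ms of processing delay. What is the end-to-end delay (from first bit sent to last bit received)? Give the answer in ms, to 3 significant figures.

L = 25000 bits.
Transmission delays (L/R per hop): 0.238095, 0.0816993 ms; sum = 0.319795 ms.
Propagation delays (d/s per hop): 5.66667, 0.05 ms; sum = 5.71667 ms.
Processing at 1 router(s): 1 × 2.8 ms = 2.8 ms.
End-to-end = 8.84 ms.

8.84 ms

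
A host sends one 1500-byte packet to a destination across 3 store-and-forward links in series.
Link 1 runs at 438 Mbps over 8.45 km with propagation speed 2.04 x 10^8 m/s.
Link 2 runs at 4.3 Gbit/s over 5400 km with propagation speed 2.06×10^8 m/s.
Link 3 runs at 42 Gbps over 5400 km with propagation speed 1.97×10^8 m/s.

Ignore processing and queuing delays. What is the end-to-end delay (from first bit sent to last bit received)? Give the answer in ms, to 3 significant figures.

53.7 ms

L = 1500 × 8 = 12000 bits.
Transmission delays (L/R per hop): 0.0273973, 0.0027907, 0.000285714 ms; sum = 0.0304737 ms.
Propagation delays (d/s per hop): 0.0414216, 26.2136, 27.4112 ms; sum = 53.6662 ms.
End-to-end = 53.7 ms.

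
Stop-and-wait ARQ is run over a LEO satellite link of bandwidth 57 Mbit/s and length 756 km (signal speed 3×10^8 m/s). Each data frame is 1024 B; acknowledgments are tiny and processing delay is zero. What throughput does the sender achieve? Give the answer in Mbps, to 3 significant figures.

1.58 Mbps

t_tx = L/R = 8192/57000000 = 0.000143719 s.
t_prop = 756000/300000000 = 0.00252 s; RTT = 0.00504 s.
Cycle = t_tx + RTT = 0.00518372 s.
Throughput = L / cycle = 8192 / 0.00518372 = 1.58 Mbps.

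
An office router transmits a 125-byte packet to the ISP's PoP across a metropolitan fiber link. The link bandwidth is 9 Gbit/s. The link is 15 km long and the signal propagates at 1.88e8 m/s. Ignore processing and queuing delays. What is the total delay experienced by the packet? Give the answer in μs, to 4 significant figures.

L = 125 × 8 = 1000 bits.
Transmission delay = L/R = 1000 / 9000000000 = 0.111111 μs.
Propagation delay = d/s = 15000 m / 188000000 m/s = 79.7872 μs.
Total = 79.90 μs.

79.90 μs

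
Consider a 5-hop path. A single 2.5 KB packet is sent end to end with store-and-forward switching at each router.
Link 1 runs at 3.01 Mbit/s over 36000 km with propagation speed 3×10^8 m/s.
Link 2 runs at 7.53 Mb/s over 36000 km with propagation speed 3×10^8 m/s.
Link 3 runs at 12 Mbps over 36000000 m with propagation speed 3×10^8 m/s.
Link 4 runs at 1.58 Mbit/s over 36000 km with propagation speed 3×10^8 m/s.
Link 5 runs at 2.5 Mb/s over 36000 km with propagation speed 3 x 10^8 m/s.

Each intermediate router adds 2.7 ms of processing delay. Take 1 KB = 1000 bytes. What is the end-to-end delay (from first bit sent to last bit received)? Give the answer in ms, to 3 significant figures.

L = 20000 bits.
Transmission delays (L/R per hop): 6.64452, 2.65604, 1.66667, 12.6582, 8 ms; sum = 31.6255 ms.
Propagation delays (d/s per hop): 120, 120, 120, 120, 120 ms; sum = 600 ms.
Processing at 4 router(s): 4 × 2.7 ms = 10.8 ms.
End-to-end = 642 ms.

642 ms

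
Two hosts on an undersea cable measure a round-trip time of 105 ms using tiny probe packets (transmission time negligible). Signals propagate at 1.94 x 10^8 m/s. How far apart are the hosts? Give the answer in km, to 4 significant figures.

One-way propagation = RTT/2 = 52.5 ms.
d = s × t = 194000000 × 0.0525 = 10190 km.

10190 km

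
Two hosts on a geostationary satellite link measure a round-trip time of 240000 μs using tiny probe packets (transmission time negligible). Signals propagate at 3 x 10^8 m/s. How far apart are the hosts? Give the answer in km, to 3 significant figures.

One-way propagation = RTT/2 = 120000 μs.
d = s × t = 300000000 × 0.12 = 36000 km.

36000 km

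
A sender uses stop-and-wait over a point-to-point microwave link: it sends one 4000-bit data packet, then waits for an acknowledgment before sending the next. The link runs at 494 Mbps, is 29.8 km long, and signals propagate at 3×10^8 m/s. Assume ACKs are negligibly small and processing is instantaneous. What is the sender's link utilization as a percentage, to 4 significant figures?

t_tx = L/R = 4000/494000000 = 8.09717e-06 s.
t_prop = 29800/300000000 = 9.93333e-05 s; RTT = 0.000198667 s.
Cycle = t_tx + RTT = 0.000206764 s.
Utilization = t_tx / cycle = 8.09717e-06/0.000206764 = 3.916 %.

3.916 %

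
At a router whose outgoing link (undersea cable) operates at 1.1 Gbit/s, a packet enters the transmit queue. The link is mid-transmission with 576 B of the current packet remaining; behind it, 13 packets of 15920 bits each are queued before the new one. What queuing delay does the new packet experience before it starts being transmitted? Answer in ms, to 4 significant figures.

0.1923 ms

Each queued packet: L/R = 15920/1100000000 = 0.0144727 ms.
13 queued → 0.188145 ms.
Plus remaining 4608 bits of current packet: 0.00418909 ms.
Queuing delay = 0.1923 ms.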